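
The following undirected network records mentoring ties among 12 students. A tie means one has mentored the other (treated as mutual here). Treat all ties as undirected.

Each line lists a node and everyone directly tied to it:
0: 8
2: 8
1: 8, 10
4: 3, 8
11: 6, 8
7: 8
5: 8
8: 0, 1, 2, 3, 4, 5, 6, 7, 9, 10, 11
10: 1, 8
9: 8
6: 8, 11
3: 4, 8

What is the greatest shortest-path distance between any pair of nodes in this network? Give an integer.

Eccentricity of each node (its greatest distance to any other): 0:2, 1:2, 2:2, 3:2, 4:2, 5:2, 6:2, 7:2, 8:1, 9:2, 10:2, 11:2.
The maximum eccentricity is 2, realized for instance by the pair 4–0 via 4 – 8 – 0. So the diameter is 2.

2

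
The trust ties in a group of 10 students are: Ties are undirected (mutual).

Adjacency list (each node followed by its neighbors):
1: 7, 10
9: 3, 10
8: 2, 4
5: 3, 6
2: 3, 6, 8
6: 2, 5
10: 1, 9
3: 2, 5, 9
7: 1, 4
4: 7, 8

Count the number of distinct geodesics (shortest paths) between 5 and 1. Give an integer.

The shortest distance is 4, and the only length-4 path is 5–3–9–10–1. So there is exactly 1 shortest path.

1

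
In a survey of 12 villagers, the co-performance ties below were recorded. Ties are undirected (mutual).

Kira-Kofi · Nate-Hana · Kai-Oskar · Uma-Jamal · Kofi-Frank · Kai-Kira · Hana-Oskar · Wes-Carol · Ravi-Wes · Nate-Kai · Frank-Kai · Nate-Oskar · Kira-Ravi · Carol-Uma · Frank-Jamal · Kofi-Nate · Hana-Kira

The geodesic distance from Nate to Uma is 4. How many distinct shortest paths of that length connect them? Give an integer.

The shortest distance is 4. The length-4 paths are: Nate–Kai–Frank–Jamal–Uma; Nate–Kofi–Frank–Jamal–Uma.
That gives 2 distinct shortest paths.

2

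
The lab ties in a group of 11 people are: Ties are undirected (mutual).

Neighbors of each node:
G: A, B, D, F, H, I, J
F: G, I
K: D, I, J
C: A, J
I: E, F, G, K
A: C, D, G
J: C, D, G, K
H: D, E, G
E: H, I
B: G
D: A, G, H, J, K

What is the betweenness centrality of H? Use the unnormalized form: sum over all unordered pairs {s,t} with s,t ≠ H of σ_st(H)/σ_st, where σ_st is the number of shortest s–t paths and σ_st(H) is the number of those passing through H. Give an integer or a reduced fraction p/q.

Pairs whose geodesics pass through H — B–E: 1/2; E–J: 2/4; E–D: 1; E–G: 1/2; E–C: 4/7; E–A: 2/3.
All other pairs contribute 0.
Summing the contributions gives betweenness(H) = 157/42.

157/42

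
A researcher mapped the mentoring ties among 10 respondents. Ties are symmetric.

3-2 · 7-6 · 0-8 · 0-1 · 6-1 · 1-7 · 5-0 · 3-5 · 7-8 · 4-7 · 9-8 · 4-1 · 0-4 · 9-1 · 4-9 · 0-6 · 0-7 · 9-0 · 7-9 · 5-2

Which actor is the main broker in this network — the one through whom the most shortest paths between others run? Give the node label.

0

Unnormalized betweenness of each node: 0:119/6, 1:2/3, 2:0, 3:0, 4:0, 5:14, 6:0, 7:11/6, 8:0, 9:2/3.
0 has the largest value, 119/6, making it the main broker — the node through which the most shortest paths run.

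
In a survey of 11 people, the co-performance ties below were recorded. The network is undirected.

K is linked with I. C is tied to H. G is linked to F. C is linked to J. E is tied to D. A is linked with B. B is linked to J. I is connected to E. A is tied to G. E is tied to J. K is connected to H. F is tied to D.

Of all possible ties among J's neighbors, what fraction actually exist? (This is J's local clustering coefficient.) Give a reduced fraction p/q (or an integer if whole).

J's neighbors: B, C, and E (k = 3).
Possible neighbor pairs: C(3,2) = 3. Edges among them: none → e = 0.
Clustering(J) = 0/3 = 0.

0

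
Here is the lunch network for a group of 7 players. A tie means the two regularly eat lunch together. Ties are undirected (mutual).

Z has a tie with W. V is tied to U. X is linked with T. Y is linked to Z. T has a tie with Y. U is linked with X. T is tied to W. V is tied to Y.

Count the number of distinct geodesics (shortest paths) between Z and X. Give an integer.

2

The shortest distance is 3. The length-3 paths are: Z–W–T–X; Z–Y–T–X.
That gives 2 distinct shortest paths.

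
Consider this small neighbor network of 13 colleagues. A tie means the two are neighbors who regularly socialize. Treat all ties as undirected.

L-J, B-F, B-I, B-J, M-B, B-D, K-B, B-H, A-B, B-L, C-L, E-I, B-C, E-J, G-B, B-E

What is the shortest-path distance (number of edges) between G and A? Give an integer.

2

One shortest route is G – B – A, which uses 2 edges, and G and A are not directly tied, so nothing shorter exists. So d(G,A) = 2.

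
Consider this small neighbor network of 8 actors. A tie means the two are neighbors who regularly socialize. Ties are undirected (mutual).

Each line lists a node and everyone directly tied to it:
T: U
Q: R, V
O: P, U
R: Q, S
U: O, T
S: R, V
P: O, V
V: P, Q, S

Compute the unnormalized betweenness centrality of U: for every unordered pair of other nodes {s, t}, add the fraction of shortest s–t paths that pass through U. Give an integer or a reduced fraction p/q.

Pairs whose geodesics pass through U — T–O: 1; T–S: 1; T–P: 1; T–Q: 1; T–V: 1; T–R: 2/2.
All other pairs contribute 0.
Summing the contributions gives betweenness(U) = 6.

6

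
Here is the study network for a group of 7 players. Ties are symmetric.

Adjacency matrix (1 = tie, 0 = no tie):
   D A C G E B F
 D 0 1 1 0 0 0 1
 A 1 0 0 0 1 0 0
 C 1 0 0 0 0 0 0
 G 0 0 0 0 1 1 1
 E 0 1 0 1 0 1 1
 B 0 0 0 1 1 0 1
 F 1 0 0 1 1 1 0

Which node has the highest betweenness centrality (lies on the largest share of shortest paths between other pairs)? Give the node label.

D

Unnormalized betweenness of each node: A:1, B:0, C:0, D:11/2, E:5/2, F:5, G:0.
D has the largest value, 11/2, making it the main broker — the node through which the most shortest paths run.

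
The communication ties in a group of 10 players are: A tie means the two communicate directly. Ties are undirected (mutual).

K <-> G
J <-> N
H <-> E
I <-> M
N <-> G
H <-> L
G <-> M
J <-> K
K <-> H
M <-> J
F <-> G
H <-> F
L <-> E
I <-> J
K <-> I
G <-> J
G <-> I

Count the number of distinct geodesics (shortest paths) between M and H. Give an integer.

The shortest distance is 3. The length-3 paths are: M–G–K–H; M–J–K–H; M–I–K–H; M–G–F–H.
That gives 4 distinct shortest paths.

4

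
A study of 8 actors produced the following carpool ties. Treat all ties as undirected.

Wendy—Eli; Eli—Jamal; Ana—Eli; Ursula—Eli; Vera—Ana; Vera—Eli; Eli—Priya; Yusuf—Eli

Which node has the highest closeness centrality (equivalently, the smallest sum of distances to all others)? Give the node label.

Eli

Farness (sum of distances to all others) for each node — Ana:12, Eli:7, Jamal:13, Priya:13, Ursula:13, Vera:12, Wendy:13, Yusuf:13.
The smallest farness is 7, for Eli, so Eli has the highest closeness.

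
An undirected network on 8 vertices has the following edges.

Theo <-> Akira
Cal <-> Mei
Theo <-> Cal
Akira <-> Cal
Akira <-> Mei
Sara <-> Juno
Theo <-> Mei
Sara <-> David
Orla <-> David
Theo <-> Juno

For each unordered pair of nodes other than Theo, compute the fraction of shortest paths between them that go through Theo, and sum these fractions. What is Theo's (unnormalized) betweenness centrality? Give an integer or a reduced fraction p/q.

Pairs whose geodesics pass through Theo — Orla–Mei: 1; Orla–Cal: 1; Orla–Akira: 1; Sara–Mei: 1; Sara–Cal: 1; Sara–Akira: 1; Juno–Mei: 1; Juno–Cal: 1; Juno–Akira: 1; David–Mei: 1; David–Cal: 1; David–Akira: 1.
All other pairs contribute 0.
Summing the contributions gives betweenness(Theo) = 12.

12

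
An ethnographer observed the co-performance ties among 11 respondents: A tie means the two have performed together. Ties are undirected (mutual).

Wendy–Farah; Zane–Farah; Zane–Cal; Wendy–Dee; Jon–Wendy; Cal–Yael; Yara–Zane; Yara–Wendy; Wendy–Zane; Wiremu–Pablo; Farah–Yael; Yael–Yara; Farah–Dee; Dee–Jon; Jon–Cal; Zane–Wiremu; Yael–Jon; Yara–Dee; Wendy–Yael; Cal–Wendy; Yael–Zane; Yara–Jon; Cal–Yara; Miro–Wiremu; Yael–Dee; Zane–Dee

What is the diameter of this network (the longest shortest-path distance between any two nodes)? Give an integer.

Eccentricity of each node (its greatest distance to any other): Cal:3, Dee:3, Farah:3, Jon:4, Miro:4, Pablo:4, Wendy:3, Wiremu:3, Yael:3, Yara:3, Zane:2.
The maximum eccentricity is 4, realized for instance by the pair Miro–Jon via Miro – Wiremu – Zane – Yara – Jon. So the diameter is 4.

4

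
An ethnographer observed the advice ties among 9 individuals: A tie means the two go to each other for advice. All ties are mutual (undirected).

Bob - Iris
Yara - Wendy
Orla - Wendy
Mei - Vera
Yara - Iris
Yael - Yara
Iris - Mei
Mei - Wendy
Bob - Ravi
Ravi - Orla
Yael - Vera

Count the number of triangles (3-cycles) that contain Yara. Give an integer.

0

Yara's neighbors are Iris, Wendy, and Yael, but none of them are tied to each other, so no triangle contains Yara.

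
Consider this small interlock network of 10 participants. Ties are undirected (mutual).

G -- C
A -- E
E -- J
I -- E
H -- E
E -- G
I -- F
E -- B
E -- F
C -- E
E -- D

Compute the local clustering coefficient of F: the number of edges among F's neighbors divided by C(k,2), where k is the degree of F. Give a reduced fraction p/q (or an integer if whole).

1

F's neighbors: E and I (k = 2).
Possible neighbor pairs: C(2,2) = 1. Edges among them: E–I → e = 1.
Clustering(F) = 1/1.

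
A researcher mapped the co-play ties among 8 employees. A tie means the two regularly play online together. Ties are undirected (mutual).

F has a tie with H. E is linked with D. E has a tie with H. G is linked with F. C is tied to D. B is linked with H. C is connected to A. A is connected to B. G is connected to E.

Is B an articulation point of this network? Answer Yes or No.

Even without B, every remaining node can still reach every other (the residual graph is connected), so B is not a cut vertex.

No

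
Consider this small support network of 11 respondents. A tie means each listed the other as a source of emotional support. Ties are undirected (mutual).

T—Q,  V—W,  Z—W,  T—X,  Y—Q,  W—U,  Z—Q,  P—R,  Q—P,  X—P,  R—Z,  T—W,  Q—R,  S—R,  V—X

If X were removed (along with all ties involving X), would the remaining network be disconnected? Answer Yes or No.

Even without X, every remaining node can still reach every other (the residual graph is connected), so X is not a cut vertex.

No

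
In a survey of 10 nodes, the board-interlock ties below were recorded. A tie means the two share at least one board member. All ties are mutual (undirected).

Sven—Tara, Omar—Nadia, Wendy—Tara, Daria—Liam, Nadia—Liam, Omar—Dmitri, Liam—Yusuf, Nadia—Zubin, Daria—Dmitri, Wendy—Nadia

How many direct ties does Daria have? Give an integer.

Daria is directly tied to Dmitri and Liam. That is 2 neighbors, so the degree of Daria is 2.

2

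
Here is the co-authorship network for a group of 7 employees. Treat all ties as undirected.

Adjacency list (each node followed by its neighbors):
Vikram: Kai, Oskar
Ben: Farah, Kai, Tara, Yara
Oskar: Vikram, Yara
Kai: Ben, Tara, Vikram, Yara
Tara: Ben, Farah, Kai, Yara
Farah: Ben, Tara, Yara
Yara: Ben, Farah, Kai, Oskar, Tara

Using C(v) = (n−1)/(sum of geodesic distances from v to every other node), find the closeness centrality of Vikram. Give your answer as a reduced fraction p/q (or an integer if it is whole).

Distances from Vikram: Ben:2, Farah:3, Kai:1, Oskar:1, Tara:2, Yara:2. Sum = 11.
n = 7, so closeness = 6/11.

6/11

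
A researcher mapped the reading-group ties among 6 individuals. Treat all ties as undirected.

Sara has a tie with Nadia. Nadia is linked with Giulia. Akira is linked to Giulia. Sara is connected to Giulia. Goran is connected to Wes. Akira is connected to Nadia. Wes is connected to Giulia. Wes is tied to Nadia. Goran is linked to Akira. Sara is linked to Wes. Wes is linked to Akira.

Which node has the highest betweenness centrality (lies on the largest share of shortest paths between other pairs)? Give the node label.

Unnormalized betweenness of each node: Akira:1, Giulia:1/3, Goran:0, Nadia:1/3, Sara:0, Wes:7/3.
Wes has the largest value, 7/3, making it the main broker — the node through which the most shortest paths run.

Wes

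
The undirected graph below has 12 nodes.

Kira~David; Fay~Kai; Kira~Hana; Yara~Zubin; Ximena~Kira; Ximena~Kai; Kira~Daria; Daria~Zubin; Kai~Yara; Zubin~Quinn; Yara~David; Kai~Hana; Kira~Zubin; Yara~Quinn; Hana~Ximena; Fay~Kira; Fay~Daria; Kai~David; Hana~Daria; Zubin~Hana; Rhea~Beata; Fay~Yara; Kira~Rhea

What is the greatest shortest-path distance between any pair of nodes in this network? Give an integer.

4

Eccentricity of each node (its greatest distance to any other): Beata:4, Daria:3, David:3, Fay:3, Hana:3, Kai:4, Kira:2, Quinn:4, Rhea:3, Ximena:3, Yara:4, Zubin:3.
The maximum eccentricity is 4, realized for instance by the pair Yara–Beata via Yara – Zubin – Kira – Rhea – Beata. So the diameter is 4.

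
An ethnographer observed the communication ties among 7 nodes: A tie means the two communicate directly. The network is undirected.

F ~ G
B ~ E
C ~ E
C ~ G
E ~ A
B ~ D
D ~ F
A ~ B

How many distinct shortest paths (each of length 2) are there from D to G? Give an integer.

1

The shortest distance is 2, and the only length-2 path is D–F–G. So there is exactly 1 shortest path.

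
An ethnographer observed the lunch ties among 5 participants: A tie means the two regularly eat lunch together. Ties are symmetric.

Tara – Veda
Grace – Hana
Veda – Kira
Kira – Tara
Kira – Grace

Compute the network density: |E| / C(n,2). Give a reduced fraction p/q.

There are 5 edges and 5 nodes, so the maximum possible is C(5,2) = 10.
Density = 5/10 = 1/2.

1/2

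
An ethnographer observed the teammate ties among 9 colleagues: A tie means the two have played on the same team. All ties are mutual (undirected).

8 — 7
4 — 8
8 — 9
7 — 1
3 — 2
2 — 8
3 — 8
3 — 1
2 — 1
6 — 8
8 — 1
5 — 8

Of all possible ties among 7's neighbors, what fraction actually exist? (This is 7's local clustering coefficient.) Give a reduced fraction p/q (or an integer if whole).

7's neighbors: 1 and 8 (k = 2).
Possible neighbor pairs: C(2,2) = 1. Edges among them: 1–8 → e = 1.
Clustering(7) = 1/1.

1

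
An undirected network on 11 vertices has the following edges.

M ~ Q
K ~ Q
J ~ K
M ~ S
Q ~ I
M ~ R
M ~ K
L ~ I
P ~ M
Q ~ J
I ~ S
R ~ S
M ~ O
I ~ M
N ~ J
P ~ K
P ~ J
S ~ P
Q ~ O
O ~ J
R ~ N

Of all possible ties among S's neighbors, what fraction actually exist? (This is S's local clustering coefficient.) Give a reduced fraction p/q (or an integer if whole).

1/2

S's neighbors: I, M, P, and R (k = 4).
Possible neighbor pairs: C(4,2) = 6. Edges among them: I–M, M–P, M–R → e = 3.
Clustering(S) = 3/6 = 1/2.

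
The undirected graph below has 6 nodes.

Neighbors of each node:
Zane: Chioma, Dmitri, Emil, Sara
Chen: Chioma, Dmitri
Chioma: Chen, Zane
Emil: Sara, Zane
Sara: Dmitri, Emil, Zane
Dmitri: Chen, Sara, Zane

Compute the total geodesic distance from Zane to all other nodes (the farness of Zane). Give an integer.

6

Distances from Zane: Chen:2, Chioma:1, Dmitri:1, Emil:1, Sara:1.
Sum = 2 + 1 + 1 + 1 + 1 = 6.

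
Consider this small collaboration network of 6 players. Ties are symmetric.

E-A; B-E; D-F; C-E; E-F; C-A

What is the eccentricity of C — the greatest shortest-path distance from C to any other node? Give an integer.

3

Distances from C: A:1, B:2, D:3, E:1, F:2.
The largest is 3 (to D), so the eccentricity of C is 3.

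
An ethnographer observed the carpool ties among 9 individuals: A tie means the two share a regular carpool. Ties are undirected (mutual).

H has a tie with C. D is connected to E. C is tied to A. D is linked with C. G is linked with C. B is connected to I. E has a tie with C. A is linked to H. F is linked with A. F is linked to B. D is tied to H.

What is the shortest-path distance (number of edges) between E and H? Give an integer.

One shortest route is E – D – H, which uses 2 edges, and E and H are not directly tied, so nothing shorter exists. So d(E,H) = 2.

2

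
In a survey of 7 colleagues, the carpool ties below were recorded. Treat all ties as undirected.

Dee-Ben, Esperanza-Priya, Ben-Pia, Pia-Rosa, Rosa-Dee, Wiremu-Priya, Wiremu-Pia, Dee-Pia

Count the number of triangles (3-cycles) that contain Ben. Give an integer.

Ben's neighbors: Dee and Pia.
Neighbor pairs that are themselves tied: Ben–Dee–Pia. Each forms one triangle with Ben, for 1 in total.

1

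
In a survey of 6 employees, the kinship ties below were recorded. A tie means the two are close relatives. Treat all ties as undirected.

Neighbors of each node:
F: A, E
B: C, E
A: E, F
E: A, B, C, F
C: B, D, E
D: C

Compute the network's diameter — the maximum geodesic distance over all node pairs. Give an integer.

Eccentricity of each node (its greatest distance to any other): A:3, B:2, C:2, D:3, E:2, F:3.
The maximum eccentricity is 3, realized for instance by the pair F–D via F – E – C – D. So the diameter is 3.

3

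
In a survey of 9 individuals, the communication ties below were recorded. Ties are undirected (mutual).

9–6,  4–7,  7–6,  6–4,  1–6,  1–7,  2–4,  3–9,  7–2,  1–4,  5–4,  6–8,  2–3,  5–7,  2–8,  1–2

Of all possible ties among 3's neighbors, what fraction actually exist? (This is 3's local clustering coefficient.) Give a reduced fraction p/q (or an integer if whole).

3's neighbors: 2 and 9 (k = 2).
Possible neighbor pairs: C(2,2) = 1. Edges among them: none → e = 0.
Clustering(3) = 0/1.

0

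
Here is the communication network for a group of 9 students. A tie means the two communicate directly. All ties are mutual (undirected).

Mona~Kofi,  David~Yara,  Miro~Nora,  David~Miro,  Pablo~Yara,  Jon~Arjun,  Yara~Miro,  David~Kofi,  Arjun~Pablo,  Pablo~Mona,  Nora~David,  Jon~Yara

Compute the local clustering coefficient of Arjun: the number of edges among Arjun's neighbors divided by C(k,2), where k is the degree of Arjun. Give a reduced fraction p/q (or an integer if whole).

0

Arjun's neighbors: Jon and Pablo (k = 2).
Possible neighbor pairs: C(2,2) = 1. Edges among them: none → e = 0.
Clustering(Arjun) = 0/1.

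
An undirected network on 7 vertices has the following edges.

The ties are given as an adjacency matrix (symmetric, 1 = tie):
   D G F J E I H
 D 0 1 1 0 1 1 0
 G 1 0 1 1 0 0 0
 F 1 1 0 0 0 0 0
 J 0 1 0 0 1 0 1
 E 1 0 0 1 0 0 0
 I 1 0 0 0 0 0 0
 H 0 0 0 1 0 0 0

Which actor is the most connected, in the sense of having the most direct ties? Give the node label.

D

Degrees — D:4, E:2, F:2, G:3, H:1, I:1, J:3.
The maximum is 4, attained only by D.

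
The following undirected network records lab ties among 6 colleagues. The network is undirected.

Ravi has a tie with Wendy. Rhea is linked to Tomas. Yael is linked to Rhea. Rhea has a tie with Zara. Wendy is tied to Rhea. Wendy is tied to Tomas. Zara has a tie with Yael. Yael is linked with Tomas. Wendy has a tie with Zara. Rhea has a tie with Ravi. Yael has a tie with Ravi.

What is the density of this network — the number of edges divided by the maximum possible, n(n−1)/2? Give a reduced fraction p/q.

11/15

There are 11 edges and 6 nodes, so the maximum possible is C(6,2) = 15.
Density = 11/15.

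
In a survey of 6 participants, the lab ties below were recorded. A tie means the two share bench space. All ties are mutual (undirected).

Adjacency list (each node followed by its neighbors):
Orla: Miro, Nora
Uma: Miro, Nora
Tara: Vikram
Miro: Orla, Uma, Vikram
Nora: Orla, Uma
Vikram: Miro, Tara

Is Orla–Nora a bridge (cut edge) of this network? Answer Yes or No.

Even without that edge, Orla still reaches Nora via Orla – Miro – Uma – Nora, so the network stays connected. Not a bridge.

No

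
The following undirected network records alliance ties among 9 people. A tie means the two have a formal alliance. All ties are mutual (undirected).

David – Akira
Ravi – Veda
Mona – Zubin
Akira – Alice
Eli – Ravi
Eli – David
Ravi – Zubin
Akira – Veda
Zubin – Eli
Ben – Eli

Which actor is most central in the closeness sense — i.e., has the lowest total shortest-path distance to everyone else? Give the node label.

Farness (sum of distances to all others) for each node — Akira:17, Alice:24, Ben:20, David:15, Eli:13, Mona:23, Ravi:14, Veda:16, Zubin:16.
The smallest farness is 13, for Eli, so Eli has the highest closeness.

Eli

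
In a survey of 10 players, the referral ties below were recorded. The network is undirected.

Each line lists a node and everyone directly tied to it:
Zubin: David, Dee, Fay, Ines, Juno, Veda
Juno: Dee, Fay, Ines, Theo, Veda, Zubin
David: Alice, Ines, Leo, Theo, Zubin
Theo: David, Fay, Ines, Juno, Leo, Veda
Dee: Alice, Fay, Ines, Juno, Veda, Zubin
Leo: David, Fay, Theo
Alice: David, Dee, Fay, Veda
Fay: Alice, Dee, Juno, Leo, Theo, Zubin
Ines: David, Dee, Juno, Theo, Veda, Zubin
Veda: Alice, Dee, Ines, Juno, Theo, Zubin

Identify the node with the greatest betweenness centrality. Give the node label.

Unnormalized betweenness of each node: Alice:31/30, David:157/60, Dee:41/30, Fay:58/15, Ines:41/30, Juno:9/10, Leo:1/4, Theo:197/60, Veda:17/10, Zubin:97/60.
Fay has the largest value, 58/15, making it the main broker — the node through which the most shortest paths run.

Fay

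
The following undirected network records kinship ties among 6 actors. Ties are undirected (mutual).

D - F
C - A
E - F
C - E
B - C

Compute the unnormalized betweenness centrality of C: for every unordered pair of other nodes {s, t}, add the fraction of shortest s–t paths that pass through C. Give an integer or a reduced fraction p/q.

Pairs whose geodesics pass through C — B–A: 1; B–D: 1; B–E: 1; B–F: 1; A–D: 1; A–E: 1; A–F: 1.
All other pairs contribute 0.
Summing the contributions gives betweenness(C) = 7.

7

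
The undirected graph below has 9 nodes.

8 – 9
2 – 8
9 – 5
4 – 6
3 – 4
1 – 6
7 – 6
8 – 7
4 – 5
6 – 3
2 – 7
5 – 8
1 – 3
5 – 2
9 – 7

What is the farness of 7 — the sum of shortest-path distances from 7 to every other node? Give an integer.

12

Distances from 7: 1:2, 2:1, 3:2, 4:2, 5:2, 6:1, 8:1, 9:1.
Sum = 2 + 1 + 2 + 2 + 2 + 1 + 1 + 1 = 12.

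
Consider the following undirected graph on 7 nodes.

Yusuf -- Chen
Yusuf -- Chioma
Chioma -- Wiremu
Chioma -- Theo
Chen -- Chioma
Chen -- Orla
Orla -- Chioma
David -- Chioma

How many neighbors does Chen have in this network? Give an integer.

Chen is directly tied to Chioma, Orla, and Yusuf. That is 3 neighbors, so the degree of Chen is 3.

3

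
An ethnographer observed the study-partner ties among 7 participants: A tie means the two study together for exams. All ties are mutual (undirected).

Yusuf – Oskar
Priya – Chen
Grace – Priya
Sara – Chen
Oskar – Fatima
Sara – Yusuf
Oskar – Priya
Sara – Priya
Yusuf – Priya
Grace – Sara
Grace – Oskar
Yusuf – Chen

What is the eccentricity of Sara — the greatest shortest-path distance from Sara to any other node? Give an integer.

Distances from Sara: Chen:1, Fatima:3, Grace:1, Oskar:2, Priya:1, Yusuf:1.
The largest is 3 (to Fatima), so the eccentricity of Sara is 3.

3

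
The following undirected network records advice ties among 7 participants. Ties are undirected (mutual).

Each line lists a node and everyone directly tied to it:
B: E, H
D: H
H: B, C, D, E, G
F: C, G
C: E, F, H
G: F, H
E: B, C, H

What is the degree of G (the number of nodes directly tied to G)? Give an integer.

2

G is directly tied to F and H. That is 2 neighbors, so the degree of G is 2.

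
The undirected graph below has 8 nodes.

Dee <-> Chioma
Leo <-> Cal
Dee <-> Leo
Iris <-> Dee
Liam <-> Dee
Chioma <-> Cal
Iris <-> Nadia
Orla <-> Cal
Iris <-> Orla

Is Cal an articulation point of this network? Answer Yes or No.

Even without Cal, every remaining node can still reach every other (the residual graph is connected), so Cal is not a cut vertex.

No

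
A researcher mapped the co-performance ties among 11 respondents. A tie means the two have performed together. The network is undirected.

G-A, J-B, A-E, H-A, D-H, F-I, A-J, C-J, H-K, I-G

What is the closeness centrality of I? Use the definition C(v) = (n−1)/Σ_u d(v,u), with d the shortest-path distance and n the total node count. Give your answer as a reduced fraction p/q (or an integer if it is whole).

10/29

Distances from I: A:2, B:4, C:4, D:4, E:3, F:1, G:1, H:3, J:3, K:4. Sum = 29.
n = 11, so closeness = 10/29.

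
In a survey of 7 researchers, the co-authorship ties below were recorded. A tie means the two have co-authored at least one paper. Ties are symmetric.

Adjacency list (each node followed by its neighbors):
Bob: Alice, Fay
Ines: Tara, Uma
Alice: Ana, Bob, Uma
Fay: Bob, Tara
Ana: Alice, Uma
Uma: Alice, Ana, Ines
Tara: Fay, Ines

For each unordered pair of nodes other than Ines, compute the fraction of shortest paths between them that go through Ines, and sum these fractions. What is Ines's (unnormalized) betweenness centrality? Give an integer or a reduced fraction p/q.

Pairs whose geodesics pass through Ines — Ana–Tara: 1; Uma–Tara: 1; Uma–Fay: 1/2; Tara–Alice: 1/2.
All other pairs contribute 0.
Summing the contributions gives betweenness(Ines) = 3.

3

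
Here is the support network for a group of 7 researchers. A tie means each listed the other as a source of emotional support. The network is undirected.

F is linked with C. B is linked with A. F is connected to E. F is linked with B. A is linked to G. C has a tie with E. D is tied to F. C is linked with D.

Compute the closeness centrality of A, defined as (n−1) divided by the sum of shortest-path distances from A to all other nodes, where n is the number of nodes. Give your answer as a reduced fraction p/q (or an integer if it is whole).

6/13

Distances from A: B:1, C:3, D:3, E:3, F:2, G:1. Sum = 13.
n = 7, so closeness = 6/13.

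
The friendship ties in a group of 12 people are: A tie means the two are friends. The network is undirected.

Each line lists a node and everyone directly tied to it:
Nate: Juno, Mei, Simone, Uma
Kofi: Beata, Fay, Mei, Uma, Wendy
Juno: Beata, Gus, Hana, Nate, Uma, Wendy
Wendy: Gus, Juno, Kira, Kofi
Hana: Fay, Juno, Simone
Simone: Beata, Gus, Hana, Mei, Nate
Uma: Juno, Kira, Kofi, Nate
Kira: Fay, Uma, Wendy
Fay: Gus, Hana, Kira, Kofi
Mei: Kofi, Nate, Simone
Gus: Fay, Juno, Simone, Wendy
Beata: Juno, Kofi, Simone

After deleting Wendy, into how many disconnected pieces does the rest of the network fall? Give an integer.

Wendy's neighbors (Gus, Juno, Kira, and Kofi) remain reachable from one another through other ties, so the rest of the network stays in one piece.

1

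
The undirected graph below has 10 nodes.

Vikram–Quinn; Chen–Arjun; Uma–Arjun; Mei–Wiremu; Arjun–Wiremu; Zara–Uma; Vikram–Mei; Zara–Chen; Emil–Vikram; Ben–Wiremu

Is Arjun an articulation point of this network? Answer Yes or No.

Yes

Removing Arjun leaves {Ben, Emil, Mei, Quinn, Vikram, and Wiremu} with no path to {Chen, Uma, and Zara}, so the network splits into 2 components. Arjun is a cut vertex.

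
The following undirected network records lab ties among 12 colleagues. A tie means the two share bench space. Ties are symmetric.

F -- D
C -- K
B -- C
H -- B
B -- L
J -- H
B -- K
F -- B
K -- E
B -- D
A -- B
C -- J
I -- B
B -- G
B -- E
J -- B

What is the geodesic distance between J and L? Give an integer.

2

One shortest route is J – B – L, which uses 2 edges, and J and L are not directly tied, so nothing shorter exists. So d(J,L) = 2.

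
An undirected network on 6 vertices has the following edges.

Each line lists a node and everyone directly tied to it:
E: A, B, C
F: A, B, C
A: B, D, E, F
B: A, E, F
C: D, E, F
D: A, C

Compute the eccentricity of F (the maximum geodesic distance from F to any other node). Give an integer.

2

Distances from F: A:1, B:1, C:1, D:2, E:2.
The largest is 2 (to E and D), so the eccentricity of F is 2.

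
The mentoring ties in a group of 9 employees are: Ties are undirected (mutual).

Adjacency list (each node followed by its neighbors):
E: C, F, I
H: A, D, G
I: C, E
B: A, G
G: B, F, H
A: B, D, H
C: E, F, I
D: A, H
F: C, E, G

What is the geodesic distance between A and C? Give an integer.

One shortest route is A – H – G – F – C, which uses 4 edges, and at distance 3 from A we only reach {F}, which does not include C. So d(A,C) = 4.

4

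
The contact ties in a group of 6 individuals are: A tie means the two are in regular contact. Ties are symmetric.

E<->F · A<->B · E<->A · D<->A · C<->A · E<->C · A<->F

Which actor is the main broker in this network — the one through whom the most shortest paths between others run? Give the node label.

A

Unnormalized betweenness of each node: A:15/2, B:0, C:0, D:0, E:1/2, F:0.
A has the largest value, 15/2, making it the main broker — the node through which the most shortest paths run.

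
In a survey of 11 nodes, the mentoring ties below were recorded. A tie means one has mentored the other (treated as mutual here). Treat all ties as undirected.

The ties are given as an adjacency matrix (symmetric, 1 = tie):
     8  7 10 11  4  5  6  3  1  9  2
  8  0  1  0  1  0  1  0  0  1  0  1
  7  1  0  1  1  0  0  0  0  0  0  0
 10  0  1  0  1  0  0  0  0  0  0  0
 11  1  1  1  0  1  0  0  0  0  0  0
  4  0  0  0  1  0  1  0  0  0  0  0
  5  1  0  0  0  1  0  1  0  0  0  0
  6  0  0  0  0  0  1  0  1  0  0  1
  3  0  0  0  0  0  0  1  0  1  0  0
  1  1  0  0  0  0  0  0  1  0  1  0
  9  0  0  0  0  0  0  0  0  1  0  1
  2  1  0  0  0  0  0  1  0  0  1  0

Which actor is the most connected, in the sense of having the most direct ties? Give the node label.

8

Degrees — 1:3, 2:3, 3:2, 4:2, 5:3, 6:3, 7:3, 8:5, 9:2, 10:2, 11:4.
The maximum is 5, attained only by 8.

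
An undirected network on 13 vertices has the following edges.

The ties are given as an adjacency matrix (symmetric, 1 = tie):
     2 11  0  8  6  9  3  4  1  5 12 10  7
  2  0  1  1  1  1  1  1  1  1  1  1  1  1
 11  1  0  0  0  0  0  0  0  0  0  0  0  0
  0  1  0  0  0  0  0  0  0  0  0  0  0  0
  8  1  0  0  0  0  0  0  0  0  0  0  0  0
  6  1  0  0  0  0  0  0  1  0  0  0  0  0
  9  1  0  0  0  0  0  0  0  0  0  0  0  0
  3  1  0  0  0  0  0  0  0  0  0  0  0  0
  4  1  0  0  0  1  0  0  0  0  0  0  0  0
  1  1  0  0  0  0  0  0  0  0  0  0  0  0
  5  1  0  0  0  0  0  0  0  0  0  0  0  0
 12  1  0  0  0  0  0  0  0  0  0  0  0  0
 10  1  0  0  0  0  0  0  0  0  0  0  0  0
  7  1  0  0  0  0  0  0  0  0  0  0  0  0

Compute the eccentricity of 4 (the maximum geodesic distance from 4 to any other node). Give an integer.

2

Distances from 4: 0:2, 1:2, 2:1, 3:2, 5:2, 6:1, 7:2, 8:2, 9:2, 10:2, 11:2, 12:2.
The largest is 2 (to 11, 0, 8, 9, 3, 1, 5, 12, 10, and 7), so the eccentricity of 4 is 2.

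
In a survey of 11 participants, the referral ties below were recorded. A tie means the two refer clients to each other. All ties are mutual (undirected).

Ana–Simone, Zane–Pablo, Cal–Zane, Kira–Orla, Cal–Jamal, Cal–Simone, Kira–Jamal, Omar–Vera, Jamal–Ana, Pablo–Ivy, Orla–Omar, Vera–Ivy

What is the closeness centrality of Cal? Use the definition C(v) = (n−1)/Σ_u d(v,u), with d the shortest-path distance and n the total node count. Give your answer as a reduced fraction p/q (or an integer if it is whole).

10/23

Distances from Cal: Ana:2, Ivy:3, Jamal:1, Kira:2, Omar:4, Orla:3, Pablo:2, Simone:1, Vera:4, Zane:1. Sum = 23.
n = 11, so closeness = 10/23.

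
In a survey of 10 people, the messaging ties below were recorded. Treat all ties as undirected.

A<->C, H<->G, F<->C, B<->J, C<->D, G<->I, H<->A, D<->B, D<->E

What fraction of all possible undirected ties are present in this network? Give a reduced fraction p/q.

There are 9 edges and 10 nodes, so the maximum possible is C(10,2) = 45.
Density = 9/45 = 1/5.

1/5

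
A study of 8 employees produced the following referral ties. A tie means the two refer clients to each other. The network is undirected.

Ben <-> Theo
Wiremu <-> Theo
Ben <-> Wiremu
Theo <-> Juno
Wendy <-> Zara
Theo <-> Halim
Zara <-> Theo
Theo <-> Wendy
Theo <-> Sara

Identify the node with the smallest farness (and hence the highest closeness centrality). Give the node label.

Farness (sum of distances to all others) for each node — Ben:12, Halim:13, Juno:13, Sara:13, Theo:7, Wendy:12, Wiremu:12, Zara:12.
The smallest farness is 7, for Theo, so Theo has the highest closeness.

Theo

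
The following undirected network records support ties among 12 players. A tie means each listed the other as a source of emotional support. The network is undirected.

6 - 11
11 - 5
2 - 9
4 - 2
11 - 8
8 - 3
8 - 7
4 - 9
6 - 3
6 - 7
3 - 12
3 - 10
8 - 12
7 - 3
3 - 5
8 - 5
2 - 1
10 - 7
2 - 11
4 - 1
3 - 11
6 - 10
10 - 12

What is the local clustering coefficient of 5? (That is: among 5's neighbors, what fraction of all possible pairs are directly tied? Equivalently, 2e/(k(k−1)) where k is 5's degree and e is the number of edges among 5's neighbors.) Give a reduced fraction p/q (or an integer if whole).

5's neighbors: 3, 8, and 11 (k = 3).
Possible neighbor pairs: C(3,2) = 3. Edges among them: 3–8, 3–11, 8–11 → e = 3.
Clustering(5) = 3/3 = 1.

1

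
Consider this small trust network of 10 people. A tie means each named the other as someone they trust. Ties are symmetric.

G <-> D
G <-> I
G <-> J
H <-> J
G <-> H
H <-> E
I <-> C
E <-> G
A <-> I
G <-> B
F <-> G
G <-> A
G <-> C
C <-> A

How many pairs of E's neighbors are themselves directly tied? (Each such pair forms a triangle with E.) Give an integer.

1

E's neighbors: G and H.
Neighbor pairs that are themselves tied: E–G–H. Each forms one triangle with E, for 1 in total.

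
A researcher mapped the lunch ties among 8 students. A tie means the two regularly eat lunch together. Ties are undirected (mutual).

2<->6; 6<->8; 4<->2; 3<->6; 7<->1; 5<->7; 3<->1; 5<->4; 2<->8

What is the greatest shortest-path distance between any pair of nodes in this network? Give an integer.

4

Eccentricity of each node (its greatest distance to any other): 1:3, 2:3, 3:3, 4:3, 5:3, 6:3, 7:4, 8:4.
The maximum eccentricity is 4, realized for instance by the pair 7–8 via 7 – 5 – 4 – 2 – 8. So the diameter is 4.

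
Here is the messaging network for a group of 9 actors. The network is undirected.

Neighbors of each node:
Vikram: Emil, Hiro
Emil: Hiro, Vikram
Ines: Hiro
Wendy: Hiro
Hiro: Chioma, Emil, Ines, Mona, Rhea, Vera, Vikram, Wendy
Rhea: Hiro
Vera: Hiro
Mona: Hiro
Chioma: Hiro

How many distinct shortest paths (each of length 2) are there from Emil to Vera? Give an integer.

The shortest distance is 2, and the only length-2 path is Emil–Hiro–Vera. So there is exactly 1 shortest path.

1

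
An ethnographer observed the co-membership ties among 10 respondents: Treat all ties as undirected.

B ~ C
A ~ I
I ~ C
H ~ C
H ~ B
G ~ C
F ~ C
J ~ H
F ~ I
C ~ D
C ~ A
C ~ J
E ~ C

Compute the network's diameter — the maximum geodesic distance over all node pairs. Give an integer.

2

Eccentricity of each node (its greatest distance to any other): A:2, B:2, C:1, D:2, E:2, F:2, G:2, H:2, I:2, J:2.
The maximum eccentricity is 2, realized for instance by the pair D–J via D – C – J. So the diameter is 2.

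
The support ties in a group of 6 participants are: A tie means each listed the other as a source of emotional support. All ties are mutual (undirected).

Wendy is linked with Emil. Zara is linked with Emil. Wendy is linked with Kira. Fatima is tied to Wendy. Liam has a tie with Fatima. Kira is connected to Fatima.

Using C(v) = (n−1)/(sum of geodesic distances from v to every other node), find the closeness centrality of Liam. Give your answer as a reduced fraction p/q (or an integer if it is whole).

5/12

Distances from Liam: Emil:3, Fatima:1, Kira:2, Wendy:2, Zara:4. Sum = 12.
n = 6, so closeness = 5/12.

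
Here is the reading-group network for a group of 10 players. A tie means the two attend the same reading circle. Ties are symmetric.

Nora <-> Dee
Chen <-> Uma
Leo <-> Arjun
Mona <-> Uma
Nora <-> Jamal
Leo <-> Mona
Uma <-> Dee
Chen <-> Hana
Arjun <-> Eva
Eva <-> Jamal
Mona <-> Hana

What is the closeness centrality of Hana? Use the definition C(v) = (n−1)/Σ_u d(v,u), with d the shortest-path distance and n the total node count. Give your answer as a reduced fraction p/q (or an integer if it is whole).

9/25

Distances from Hana: Arjun:3, Chen:1, Dee:3, Eva:4, Jamal:5, Leo:2, Mona:1, Nora:4, Uma:2. Sum = 25.
n = 10, so closeness = 9/25.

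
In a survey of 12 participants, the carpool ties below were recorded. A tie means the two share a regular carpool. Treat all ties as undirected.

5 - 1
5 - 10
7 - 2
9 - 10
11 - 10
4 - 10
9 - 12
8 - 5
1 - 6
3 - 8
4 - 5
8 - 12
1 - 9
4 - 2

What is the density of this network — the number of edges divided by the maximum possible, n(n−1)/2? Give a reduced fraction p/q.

7/33

There are 14 edges and 12 nodes, so the maximum possible is C(12,2) = 66.
Density = 14/66 = 7/33.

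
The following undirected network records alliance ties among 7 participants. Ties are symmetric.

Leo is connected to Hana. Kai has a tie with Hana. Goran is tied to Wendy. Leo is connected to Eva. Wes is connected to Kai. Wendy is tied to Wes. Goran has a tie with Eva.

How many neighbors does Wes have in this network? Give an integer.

Wes is directly tied to Kai and Wendy. That is 2 neighbors, so the degree of Wes is 2.

2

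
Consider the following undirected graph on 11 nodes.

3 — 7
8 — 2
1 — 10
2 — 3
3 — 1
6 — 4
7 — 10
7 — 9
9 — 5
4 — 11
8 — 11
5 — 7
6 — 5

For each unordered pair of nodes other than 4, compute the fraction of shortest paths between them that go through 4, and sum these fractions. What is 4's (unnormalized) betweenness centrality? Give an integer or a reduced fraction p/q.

35/6

Pairs whose geodesics pass through 4 — 6–11: 1; 6–8: 1; 6–2: 1/2; 11–10: 1/3; 11–7: 1/2; 11–9: 1; 11–5: 1; 8–5: 1/2.
All other pairs contribute 0.
Summing the contributions gives betweenness(4) = 35/6.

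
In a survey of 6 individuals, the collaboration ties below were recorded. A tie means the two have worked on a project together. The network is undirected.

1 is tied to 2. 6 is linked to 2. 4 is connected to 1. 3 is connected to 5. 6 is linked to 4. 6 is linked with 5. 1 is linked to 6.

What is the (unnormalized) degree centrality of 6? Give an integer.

6 is directly tied to 1, 2, 4, and 5. That is 4 neighbors, so the degree of 6 is 4.

4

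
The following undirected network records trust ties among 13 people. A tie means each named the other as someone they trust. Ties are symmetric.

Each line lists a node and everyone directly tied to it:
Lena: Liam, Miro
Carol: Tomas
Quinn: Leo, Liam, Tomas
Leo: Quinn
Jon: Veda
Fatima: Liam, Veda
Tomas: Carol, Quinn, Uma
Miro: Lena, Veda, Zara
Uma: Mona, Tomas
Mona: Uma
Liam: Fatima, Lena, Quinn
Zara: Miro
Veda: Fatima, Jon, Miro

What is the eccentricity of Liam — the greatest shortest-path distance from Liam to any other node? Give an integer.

4

Distances from Liam: Carol:3, Fatima:1, Jon:3, Lena:1, Leo:2, Miro:2, Mona:4, Quinn:1, Tomas:2, Uma:3, Veda:2, Zara:3.
The largest is 4 (to Mona), so the eccentricity of Liam is 4.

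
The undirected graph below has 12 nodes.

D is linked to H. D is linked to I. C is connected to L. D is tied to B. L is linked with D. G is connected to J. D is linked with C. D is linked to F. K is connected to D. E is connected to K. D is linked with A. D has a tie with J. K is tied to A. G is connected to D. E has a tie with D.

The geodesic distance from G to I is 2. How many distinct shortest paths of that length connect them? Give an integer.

1

The shortest distance is 2, and the only length-2 path is G–D–I. So there is exactly 1 shortest path.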